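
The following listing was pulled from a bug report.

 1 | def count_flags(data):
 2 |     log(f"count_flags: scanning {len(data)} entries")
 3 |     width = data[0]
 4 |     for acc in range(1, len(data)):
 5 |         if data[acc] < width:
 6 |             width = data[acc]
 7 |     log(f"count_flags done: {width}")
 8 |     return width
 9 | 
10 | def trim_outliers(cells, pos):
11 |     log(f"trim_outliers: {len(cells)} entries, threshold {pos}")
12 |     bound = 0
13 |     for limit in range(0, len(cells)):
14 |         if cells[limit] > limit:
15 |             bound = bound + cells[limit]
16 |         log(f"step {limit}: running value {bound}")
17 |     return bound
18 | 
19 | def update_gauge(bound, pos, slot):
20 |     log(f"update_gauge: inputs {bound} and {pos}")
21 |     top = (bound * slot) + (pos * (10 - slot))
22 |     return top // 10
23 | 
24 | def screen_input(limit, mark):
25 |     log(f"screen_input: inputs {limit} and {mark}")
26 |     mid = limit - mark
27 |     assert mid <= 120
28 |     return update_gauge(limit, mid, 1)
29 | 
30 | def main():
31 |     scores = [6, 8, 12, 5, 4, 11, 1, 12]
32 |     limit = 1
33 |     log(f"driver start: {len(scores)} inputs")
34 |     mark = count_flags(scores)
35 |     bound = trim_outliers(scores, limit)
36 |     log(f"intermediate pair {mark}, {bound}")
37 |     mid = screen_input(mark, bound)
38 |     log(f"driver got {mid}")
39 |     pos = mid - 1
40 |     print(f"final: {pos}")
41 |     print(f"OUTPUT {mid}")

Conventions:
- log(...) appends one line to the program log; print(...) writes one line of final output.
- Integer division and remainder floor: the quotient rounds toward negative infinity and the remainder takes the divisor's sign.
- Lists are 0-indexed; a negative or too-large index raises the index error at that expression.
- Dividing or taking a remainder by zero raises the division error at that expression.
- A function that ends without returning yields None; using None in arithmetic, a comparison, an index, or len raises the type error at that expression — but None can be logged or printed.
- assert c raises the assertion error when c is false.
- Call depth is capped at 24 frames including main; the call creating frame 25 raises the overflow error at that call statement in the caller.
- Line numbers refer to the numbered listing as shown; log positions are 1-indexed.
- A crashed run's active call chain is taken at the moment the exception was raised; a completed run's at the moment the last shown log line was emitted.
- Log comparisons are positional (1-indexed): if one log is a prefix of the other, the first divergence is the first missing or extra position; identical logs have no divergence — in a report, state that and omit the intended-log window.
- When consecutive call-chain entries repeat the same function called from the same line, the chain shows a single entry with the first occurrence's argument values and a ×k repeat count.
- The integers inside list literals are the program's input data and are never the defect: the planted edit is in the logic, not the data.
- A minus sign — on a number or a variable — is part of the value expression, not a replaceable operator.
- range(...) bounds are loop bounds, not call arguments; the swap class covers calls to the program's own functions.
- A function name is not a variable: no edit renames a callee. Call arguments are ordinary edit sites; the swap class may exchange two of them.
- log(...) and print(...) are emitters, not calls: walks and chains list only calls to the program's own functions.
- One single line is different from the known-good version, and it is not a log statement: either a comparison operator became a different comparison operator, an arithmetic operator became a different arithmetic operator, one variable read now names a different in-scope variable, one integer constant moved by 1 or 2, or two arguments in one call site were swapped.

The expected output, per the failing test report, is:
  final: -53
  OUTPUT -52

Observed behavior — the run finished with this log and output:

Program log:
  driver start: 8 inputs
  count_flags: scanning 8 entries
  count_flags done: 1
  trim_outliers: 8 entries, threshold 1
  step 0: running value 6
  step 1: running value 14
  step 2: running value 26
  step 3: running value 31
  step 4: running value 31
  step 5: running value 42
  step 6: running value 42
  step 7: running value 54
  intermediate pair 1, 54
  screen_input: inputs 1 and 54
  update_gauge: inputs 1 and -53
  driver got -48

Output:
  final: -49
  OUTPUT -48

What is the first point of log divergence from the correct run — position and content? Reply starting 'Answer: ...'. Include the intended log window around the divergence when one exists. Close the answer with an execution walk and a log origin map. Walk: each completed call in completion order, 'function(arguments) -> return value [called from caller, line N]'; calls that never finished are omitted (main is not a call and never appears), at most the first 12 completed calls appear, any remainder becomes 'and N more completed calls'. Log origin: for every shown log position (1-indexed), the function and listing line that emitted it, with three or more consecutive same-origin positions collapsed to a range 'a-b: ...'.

Answer: position 9; shown 'step 4: running value 31' vs intended 'step 4: running value 35'.
Intended log window:
  7: step 2: running value 26
  8: step 3: running value 31
  9: step 4: running value 35
  10: step 5: running value 46
Execution walk:
  count_flags([6, 8, 12, 5, 4, 11, 1, 12]) -> 1  [called from main, line 34]
  trim_outliers([6, 8, 12, 5, 4, 11, 1, 12], 1) -> 54  [called from main, line 35]
  update_gauge(1, -53, 1) -> -48  [called from screen_input, line 28]
  screen_input(1, 54) -> -48  [called from main, line 37]
Log line origins:
  1: emitted by main (line 33)
  2: emitted by count_flags (line 2)
  3: emitted by count_flags (line 7)
  4: emitted by trim_outliers (line 11)
  5-12: emitted by trim_outliers (line 16)
  13: emitted by main (line 36)
  14: emitted by screen_input (line 25)
  15: emitted by update_gauge (line 20)
  16: emitted by main (line 38)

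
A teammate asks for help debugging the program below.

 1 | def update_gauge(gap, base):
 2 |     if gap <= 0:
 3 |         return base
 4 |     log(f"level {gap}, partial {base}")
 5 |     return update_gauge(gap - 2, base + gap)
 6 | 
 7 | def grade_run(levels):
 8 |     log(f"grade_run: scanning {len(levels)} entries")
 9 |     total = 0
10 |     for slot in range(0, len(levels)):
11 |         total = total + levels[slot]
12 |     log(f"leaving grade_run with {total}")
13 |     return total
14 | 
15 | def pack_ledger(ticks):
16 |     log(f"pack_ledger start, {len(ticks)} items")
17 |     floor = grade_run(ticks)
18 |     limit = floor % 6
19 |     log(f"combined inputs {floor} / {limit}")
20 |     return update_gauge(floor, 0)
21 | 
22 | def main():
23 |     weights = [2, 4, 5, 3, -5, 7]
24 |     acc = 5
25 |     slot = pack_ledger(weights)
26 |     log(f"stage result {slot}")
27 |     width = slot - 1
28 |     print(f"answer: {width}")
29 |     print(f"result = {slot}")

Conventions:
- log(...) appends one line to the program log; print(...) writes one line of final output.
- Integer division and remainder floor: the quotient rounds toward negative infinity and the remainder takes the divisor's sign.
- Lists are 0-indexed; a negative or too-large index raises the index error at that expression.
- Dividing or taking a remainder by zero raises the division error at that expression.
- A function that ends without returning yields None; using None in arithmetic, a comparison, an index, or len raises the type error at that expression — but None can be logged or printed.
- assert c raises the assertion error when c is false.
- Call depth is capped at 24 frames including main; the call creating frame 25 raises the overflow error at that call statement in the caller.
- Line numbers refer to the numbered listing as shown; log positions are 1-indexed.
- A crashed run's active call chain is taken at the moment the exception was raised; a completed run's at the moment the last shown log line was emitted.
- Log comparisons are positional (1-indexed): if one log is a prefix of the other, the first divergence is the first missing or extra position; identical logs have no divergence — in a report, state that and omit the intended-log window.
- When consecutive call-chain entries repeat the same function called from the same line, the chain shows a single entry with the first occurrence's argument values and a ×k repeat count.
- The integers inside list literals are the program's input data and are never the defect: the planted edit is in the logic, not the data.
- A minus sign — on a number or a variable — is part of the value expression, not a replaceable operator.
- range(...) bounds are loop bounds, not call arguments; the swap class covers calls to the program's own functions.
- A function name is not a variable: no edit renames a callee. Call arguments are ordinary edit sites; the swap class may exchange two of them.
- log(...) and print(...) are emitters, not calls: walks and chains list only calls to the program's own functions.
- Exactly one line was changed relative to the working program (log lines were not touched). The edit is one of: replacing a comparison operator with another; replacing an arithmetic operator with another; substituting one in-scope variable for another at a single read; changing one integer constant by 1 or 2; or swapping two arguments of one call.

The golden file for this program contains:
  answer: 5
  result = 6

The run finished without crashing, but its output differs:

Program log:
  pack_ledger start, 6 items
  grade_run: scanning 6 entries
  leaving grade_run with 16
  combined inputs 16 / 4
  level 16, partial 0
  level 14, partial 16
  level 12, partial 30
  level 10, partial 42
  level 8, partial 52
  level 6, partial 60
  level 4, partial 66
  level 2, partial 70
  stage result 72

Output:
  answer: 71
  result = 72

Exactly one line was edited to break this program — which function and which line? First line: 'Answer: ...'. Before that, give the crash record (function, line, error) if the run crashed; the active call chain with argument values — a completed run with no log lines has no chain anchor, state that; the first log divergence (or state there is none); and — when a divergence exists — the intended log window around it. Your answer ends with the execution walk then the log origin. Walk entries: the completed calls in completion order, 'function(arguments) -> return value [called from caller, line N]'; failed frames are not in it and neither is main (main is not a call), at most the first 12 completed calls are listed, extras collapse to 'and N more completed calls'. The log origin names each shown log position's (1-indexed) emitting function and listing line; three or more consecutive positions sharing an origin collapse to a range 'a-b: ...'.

Answer: the defect is in pack_ledger at line 20.
Key fact: The log first diverges at position 5: the faulty run prints 'level 16, partial 0' where the working version prints 'level 4, partial 0'.
Call chain: main.
First divergence: position 5 — shown 'level 16, partial 0', intended 'level 4, partial 0'.
Intended log window:
  3: leaving grade_run with 16
  4: combined inputs 16 / 4
  5: level 4, partial 0
  6: level 2, partial 4
Execution walk:
  grade_run([2, 4, 5, 3, -5, 7]) -> 16  [called from pack_ledger, line 17]
  update_gauge(0, 72) -> 72  [called from update_gauge, line 5]
  update_gauge(2, 70) -> 72  [called from update_gauge, line 5]
  update_gauge(4, 66) -> 72  [called from update_gauge, line 5]
  update_gauge(6, 60) -> 72  [called from update_gauge, line 5]
  update_gauge(8, 52) -> 72  [called from update_gauge, line 5]
  update_gauge(10, 42) -> 72  [called from update_gauge, line 5]
  update_gauge(12, 30) -> 72  [called from update_gauge, line 5]
  update_gauge(14, 16) -> 72  [called from update_gauge, line 5]
  update_gauge(16, 0) -> 72  [called from pack_ledger, line 20]
  pack_ledger([2, 4, 5, 3, -5, 7]) -> 72  [called from main, line 25]
Log origins:
  1: from pack_ledger, line 16
  2: from grade_run, line 8
  3: from grade_run, line 12
  4: from pack_ledger, line 19
  5-12: from update_gauge, line 4
  13: from main, line 26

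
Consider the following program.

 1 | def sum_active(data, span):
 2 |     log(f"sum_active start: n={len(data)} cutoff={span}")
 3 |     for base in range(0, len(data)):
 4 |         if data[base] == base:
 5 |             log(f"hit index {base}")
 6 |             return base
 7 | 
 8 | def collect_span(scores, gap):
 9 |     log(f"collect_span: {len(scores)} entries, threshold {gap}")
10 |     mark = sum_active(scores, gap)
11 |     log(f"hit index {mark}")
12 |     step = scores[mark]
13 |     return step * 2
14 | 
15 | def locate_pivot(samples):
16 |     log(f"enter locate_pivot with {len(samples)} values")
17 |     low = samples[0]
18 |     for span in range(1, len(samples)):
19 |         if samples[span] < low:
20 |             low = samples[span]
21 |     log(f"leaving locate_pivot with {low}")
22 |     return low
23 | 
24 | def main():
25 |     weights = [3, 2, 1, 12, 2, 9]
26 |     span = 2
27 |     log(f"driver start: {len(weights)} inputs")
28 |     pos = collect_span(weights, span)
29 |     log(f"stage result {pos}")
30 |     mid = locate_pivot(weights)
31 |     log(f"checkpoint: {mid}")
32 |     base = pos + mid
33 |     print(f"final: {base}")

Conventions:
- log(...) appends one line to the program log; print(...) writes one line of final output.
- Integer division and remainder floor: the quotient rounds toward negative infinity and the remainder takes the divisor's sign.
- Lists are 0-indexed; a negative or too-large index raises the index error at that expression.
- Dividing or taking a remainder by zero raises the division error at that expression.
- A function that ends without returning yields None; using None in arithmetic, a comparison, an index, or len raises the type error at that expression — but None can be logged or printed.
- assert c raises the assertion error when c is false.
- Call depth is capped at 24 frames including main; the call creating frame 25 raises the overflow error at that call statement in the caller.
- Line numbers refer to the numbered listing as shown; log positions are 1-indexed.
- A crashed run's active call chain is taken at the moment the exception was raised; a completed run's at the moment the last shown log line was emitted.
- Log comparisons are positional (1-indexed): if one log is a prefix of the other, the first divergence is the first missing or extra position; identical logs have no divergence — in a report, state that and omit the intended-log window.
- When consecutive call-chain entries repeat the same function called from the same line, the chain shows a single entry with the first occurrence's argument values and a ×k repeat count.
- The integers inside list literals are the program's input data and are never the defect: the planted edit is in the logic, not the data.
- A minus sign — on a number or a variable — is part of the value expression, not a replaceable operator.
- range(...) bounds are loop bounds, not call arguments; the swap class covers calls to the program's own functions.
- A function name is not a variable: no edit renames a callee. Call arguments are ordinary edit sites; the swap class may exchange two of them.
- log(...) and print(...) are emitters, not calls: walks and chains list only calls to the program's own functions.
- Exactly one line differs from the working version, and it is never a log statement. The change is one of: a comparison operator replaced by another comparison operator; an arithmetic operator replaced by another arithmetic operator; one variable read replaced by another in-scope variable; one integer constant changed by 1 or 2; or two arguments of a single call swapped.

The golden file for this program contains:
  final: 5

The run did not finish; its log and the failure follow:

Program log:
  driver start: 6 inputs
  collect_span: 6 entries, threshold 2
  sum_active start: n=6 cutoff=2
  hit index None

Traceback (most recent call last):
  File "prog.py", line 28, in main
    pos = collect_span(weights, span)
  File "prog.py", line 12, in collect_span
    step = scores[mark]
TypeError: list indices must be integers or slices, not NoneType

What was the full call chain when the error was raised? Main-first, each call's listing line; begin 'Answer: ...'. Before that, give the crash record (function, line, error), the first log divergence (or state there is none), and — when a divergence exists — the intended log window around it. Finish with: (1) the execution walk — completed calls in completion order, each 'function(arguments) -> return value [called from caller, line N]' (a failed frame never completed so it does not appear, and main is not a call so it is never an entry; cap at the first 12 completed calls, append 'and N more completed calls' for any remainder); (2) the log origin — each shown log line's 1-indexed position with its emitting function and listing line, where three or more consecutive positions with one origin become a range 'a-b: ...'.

Answer: main -> collect_span (called at line 28).
The tell: Log line 4 is where behavior first shows: 'hit index None' appears instead of 'hit index 1'.
Crash: collect_span, line 12, TypeError.
First divergence: position 4; shown 'hit index None' vs intended 'hit index 1'.
Intended log window:
  2: collect_span: 6 entries, threshold 2
  3: sum_active start: n=6 cutoff=2
  4: hit index 1
  5: hit index 1
Execution walk:
  sum_active([3, 2, 1, 12, 2, 9], 2) -> None  [called from collect_span, line 10]
Origin of each log line:
  1: from main, line 27
  2: from collect_span, line 9
  3: from sum_active, line 2
  4: from collect_span, line 11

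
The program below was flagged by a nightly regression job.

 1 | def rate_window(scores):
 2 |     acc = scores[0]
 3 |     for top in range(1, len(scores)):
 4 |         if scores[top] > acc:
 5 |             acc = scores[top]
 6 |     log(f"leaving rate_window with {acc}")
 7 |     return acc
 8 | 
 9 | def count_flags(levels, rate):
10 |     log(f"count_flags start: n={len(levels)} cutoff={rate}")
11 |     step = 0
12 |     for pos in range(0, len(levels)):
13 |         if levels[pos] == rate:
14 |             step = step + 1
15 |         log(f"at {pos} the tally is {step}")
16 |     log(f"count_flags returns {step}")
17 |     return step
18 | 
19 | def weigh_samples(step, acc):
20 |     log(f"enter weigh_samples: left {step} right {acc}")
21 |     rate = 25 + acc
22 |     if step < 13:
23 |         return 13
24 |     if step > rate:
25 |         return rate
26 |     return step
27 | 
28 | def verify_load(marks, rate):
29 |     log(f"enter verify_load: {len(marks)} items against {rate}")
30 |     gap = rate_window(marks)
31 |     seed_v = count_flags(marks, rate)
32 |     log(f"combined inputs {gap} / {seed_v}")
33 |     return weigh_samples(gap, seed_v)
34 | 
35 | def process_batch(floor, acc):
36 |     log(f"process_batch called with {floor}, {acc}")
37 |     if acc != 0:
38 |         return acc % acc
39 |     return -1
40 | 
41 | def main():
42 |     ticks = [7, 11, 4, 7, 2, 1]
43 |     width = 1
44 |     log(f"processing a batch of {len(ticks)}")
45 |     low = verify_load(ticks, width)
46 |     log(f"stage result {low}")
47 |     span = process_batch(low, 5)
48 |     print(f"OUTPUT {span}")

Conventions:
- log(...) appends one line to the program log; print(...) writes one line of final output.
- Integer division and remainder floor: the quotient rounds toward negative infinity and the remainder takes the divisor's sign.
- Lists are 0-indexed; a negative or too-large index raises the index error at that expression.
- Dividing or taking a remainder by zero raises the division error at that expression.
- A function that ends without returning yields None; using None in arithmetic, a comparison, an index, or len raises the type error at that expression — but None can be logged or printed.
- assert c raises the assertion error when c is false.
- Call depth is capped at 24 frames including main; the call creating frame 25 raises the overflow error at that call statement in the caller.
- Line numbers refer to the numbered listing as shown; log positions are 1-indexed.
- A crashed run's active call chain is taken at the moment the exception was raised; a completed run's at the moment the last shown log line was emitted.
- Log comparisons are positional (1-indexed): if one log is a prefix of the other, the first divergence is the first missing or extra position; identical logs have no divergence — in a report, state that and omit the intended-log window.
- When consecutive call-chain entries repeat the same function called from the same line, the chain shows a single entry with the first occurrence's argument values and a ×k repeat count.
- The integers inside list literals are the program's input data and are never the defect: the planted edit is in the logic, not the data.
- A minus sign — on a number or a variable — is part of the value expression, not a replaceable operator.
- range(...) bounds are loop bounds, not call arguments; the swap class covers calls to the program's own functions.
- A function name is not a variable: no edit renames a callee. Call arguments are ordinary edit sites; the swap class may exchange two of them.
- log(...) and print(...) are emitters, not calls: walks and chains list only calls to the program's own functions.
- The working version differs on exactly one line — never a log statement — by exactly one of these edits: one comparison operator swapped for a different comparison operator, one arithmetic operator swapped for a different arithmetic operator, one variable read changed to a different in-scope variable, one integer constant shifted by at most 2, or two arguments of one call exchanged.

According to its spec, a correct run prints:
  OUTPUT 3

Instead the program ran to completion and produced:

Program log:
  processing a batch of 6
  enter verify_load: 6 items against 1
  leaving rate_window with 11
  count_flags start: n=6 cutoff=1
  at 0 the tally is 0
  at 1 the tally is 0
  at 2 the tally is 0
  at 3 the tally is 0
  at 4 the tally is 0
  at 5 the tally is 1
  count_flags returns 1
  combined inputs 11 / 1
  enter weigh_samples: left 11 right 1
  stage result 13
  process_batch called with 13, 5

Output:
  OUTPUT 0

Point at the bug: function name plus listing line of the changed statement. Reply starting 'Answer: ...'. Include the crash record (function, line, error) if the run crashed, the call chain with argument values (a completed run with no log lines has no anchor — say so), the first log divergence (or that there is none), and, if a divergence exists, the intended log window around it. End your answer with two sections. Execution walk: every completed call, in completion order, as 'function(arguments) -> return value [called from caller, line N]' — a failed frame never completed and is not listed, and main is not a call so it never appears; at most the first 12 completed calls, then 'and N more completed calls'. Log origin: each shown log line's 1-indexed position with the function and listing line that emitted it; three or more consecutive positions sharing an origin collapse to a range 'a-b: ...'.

Answer: the defect is in process_batch at line 38.
The tell: Every logged value matches the working version; the printed result is what differs.
Call chain: main -> process_batch(13, 5) (called at line 47).
First divergence: there is none — every log position agrees.
Execution walk:
  rate_window([7, 11, 4, 7, 2, 1]) -> 11  [called from verify_load, line 30]
  count_flags([7, 11, 4, 7, 2, 1], 1) -> 1  [called from verify_load, line 31]
  weigh_samples(11, 1) -> 13  [called from verify_load, line 33]
  verify_load([7, 11, 4, 7, 2, 1], 1) -> 13  [called from main, line 45]
  process_batch(13, 5) -> 0  [called from main, line 47]
Origin of each log line:
  1: from main, line 44
  2: from verify_load, line 29
  3: from rate_window, line 6
  4: from count_flags, line 10
  5-10: from count_flags, line 15
  11: from count_flags, line 16
  12: from verify_load, line 32
  13: from weigh_samples, line 20
  14: from main, line 46
  15: from process_batch, line 36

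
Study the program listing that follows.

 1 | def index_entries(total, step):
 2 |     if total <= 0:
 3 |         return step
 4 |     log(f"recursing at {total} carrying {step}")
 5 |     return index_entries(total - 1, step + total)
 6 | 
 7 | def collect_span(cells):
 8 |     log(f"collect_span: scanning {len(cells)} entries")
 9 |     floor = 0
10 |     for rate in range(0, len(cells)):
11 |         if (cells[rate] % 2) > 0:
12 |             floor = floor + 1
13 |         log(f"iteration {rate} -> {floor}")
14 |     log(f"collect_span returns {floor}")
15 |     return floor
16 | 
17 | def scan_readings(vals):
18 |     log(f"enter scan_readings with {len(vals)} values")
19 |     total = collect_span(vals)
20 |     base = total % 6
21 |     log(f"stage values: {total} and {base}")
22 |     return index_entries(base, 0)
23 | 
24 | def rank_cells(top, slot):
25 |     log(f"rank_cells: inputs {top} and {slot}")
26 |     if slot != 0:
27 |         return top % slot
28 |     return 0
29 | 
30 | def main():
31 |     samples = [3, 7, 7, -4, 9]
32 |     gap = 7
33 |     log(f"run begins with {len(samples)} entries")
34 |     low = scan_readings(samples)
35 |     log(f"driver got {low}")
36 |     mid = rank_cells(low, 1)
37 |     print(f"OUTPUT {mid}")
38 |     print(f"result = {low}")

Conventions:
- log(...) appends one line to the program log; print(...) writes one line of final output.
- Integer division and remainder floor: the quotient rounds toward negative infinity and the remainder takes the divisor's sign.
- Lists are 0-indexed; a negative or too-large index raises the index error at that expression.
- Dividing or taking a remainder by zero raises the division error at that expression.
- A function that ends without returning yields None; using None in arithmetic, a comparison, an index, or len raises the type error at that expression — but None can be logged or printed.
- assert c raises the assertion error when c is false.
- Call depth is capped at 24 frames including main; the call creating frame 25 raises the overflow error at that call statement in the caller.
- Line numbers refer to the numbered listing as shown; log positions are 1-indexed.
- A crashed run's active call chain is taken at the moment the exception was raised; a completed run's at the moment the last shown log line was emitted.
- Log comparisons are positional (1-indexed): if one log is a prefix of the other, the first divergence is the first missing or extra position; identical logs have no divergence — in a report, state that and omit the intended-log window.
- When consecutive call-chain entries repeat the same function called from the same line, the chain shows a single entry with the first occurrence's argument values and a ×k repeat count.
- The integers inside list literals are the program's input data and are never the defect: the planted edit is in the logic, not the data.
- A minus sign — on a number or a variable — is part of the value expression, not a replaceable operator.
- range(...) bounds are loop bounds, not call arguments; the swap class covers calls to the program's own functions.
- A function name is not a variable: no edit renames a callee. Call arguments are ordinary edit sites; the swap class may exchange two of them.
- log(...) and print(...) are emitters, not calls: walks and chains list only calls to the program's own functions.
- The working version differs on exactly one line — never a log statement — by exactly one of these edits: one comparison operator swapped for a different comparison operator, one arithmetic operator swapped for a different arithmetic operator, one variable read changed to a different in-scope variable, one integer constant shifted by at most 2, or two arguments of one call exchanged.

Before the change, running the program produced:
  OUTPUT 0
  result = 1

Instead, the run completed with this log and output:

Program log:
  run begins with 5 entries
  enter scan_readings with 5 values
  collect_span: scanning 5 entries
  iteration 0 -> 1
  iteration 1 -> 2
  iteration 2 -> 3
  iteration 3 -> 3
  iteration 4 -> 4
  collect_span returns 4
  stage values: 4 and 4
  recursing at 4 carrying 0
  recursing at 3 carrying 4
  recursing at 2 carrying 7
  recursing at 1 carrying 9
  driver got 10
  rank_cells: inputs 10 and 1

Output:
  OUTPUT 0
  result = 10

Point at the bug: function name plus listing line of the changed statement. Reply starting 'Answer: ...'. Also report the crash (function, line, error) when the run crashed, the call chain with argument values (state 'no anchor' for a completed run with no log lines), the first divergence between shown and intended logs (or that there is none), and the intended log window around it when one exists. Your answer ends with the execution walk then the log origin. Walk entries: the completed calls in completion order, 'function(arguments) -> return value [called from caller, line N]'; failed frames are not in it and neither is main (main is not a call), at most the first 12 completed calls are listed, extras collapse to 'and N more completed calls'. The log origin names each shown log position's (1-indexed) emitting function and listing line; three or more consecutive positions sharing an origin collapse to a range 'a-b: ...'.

Answer: the defect is in collect_span at line 11.
Key fact: Position 4 is the first bad log line: 'iteration 0 -> 1' should read 'iteration 0 -> 0'.
Call chain: main -> rank_cells(10, 1) (called at line 36).
First divergence: position 4 — the shown line 'iteration 0 -> 1' should read 'iteration 0 -> 0'.
Intended log window:
  2: enter scan_readings with 5 values
  3: collect_span: scanning 5 entries
  4: iteration 0 -> 0
  5: iteration 1 -> 0
Execution walk:
  collect_span([3, 7, 7, -4, 9]) -> 4  [called from scan_readings, line 19]
  index_entries(0, 10) -> 10  [called from index_entries, line 5]
  index_entries(1, 9) -> 10  [called from index_entries, line 5]
  index_entries(2, 7) -> 10  [called from index_entries, line 5]
  index_entries(3, 4) -> 10  [called from index_entries, line 5]
  index_entries(4, 0) -> 10  [called from scan_readings, line 22]
  scan_readings([3, 7, 7, -4, 9]) -> 10  [called from main, line 34]
  rank_cells(10, 1) -> 0  [called from main, line 36]
Log origin:
  1: emitted by main (line 33)
  2: emitted by scan_readings (line 18)
  3: emitted by collect_span (line 8)
  4-8: emitted by collect_span (line 13)
  9: emitted by collect_span (line 14)
  10: emitted by scan_readings (line 21)
  11-14: emitted by index_entries (line 4)
  15: emitted by main (line 35)
  16: emitted by rank_cells (line 25)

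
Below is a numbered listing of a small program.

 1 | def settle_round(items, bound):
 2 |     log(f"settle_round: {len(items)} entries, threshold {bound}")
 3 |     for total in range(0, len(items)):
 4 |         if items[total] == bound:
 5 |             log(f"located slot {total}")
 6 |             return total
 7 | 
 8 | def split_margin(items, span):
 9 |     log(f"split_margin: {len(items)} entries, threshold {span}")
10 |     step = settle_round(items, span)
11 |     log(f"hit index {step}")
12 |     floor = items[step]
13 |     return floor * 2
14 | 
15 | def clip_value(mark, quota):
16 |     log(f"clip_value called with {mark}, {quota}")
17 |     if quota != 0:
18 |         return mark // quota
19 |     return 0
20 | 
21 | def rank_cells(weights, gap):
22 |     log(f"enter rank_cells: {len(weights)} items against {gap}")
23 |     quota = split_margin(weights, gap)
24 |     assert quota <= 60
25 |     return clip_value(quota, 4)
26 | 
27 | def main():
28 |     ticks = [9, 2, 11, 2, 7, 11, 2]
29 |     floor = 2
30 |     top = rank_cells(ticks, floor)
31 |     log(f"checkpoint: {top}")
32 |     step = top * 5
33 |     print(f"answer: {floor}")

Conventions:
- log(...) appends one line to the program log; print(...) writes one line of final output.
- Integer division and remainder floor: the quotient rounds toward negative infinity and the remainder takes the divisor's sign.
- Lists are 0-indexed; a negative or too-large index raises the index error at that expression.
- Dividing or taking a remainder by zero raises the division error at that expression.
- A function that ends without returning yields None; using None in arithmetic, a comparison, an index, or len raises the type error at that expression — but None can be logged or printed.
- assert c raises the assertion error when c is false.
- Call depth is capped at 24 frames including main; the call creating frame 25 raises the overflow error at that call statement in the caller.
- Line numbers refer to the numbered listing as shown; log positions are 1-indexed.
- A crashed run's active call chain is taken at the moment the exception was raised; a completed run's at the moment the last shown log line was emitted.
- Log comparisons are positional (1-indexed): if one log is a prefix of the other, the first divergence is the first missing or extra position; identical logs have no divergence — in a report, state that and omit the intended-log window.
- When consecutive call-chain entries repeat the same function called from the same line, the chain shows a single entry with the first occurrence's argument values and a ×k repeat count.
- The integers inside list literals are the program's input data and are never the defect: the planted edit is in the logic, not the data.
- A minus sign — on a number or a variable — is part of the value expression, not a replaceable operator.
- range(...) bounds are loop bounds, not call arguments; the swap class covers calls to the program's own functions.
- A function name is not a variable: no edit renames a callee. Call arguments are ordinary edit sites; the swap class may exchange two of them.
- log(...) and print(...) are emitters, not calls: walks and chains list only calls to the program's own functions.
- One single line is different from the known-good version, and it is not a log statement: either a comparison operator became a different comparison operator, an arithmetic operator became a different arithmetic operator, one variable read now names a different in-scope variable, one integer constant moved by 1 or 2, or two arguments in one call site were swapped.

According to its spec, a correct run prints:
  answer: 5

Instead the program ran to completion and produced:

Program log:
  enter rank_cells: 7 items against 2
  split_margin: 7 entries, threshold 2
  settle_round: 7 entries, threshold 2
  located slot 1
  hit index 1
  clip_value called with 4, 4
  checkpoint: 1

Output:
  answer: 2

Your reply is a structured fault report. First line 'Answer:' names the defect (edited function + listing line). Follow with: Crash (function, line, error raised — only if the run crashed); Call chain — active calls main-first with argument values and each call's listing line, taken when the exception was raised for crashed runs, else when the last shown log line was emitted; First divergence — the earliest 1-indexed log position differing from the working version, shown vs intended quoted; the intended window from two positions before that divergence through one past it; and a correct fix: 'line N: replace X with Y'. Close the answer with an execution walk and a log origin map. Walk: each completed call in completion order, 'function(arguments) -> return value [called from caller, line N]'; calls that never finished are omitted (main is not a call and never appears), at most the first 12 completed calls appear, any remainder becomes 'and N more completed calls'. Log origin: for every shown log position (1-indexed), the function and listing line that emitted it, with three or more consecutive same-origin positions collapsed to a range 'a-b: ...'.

Answer: the defect is in main at line 33.
The tell: Log streams are identical — the defect surfaces only in the printed output.
Call chain: main.
First divergence: none (the log streams are identical).
Execution walk:
  settle_round([9, 2, 11, 2, 7, 11, 2], 2) -> 1  [called from split_margin, line 10]
  split_margin([9, 2, 11, 2, 7, 11, 2], 2) -> 4  [called from rank_cells, line 23]
  clip_value(4, 4) -> 1  [called from rank_cells, line 25]
  rank_cells([9, 2, 11, 2, 7, 11, 2], 2) -> 1  [called from main, line 30]
Origin of each log line:
  1: from rank_cells, line 22
  2: from split_margin, line 9
  3: from settle_round, line 2
  4: from settle_round, line 5
  5: from split_margin, line 11
  6: from clip_value, line 16
  7: from main, line 31
A correct fix: line 33: replace `floor` with `step`.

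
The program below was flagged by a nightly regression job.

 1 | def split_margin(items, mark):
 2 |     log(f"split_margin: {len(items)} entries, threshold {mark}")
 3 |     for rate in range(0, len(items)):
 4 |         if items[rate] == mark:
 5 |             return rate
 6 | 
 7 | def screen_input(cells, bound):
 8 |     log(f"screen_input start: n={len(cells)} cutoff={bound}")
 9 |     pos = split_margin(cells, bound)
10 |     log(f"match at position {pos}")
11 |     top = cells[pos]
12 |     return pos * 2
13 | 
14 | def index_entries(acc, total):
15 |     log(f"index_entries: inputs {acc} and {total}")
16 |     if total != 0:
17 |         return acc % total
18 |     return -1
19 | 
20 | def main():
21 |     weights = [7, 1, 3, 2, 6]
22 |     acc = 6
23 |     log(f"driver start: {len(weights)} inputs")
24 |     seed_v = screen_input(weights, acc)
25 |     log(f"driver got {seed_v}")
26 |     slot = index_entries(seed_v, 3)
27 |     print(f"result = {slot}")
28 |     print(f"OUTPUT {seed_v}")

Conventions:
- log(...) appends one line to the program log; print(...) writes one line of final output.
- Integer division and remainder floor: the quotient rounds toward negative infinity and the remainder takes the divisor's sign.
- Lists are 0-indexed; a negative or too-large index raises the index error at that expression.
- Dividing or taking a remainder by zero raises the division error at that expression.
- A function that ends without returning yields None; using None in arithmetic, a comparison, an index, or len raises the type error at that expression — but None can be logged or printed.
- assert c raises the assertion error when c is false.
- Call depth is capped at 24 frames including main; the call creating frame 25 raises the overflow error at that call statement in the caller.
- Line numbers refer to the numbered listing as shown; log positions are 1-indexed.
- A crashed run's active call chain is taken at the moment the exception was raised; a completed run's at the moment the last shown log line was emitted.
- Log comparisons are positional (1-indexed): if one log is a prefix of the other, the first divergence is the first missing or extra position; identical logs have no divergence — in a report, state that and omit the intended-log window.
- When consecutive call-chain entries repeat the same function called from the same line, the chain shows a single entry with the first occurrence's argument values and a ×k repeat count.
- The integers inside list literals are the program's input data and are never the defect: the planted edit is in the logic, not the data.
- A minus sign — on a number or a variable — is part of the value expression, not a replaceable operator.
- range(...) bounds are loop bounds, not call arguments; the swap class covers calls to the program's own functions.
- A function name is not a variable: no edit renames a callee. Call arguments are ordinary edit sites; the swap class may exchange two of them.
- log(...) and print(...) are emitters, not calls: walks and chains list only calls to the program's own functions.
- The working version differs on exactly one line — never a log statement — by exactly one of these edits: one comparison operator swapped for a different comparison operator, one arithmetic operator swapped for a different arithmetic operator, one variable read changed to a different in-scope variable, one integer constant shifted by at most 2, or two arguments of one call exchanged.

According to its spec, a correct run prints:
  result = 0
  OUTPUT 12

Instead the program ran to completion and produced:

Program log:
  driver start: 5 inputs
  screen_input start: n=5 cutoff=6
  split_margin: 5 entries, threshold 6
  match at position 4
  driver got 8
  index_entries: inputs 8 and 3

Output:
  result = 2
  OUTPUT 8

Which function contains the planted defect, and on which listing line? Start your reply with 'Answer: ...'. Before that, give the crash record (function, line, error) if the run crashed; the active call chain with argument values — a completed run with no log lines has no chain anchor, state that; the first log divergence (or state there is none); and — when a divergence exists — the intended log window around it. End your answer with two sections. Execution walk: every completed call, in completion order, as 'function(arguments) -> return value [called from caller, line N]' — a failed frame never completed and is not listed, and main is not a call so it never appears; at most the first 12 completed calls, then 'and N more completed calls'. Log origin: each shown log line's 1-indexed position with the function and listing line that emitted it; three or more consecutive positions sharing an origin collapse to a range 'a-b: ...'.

Answer: the defect is in screen_input at line 12.
Key observation: The earliest visible damage is log position 5 — 'driver got 8' rather than the intended 'driver got 12'.
Call chain: main -> index_entries(8, 3) (called at line 26).
First divergence: position 5 — the shown line 'driver got 8' should read 'driver got 12'.
Intended log window:
  3: split_margin: 5 entries, threshold 6
  4: match at position 4
  5: driver got 12
  6: index_entries: inputs 12 and 3
Execution walk:
  split_margin([7, 1, 3, 2, 6], 6) -> 4  [called from screen_input, line 9]
  screen_input([7, 1, 3, 2, 6], 6) -> 8  [called from main, line 24]
  index_entries(8, 3) -> 2  [called from main, line 26]
Origin of each log line:
  1: from main, line 23
  2: from screen_input, line 8
  3: from split_margin, line 2
  4: from screen_input, line 10
  5: from main, line 25
  6: from index_entries, line 15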